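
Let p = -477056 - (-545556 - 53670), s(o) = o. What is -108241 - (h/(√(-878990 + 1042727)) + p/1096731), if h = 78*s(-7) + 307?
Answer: -118711382341/1096731 + 239*√18193/54579 ≈ -1.0824e+5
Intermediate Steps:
p = 122170 (p = -477056 - 1*(-599226) = -477056 + 599226 = 122170)
h = -239 (h = 78*(-7) + 307 = -546 + 307 = -239)
-108241 - (h/(√(-878990 + 1042727)) + p/1096731) = -108241 - (-239/√(-878990 + 1042727) + 122170/1096731) = -108241 - (-239*√18193/54579 + 122170*(1/1096731)) = -108241 - (-239*√18193/54579 + 122170/1096731) = -108241 - (122170/1096731 - 239*√18193/54579) = -108241 + (-122170/1096731 + 239*√18193/54579) = -118711382341/1096731 + 239*√18193/54579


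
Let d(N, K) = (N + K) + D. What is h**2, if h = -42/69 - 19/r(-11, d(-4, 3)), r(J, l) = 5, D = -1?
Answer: 257049/13225 ≈ 19.437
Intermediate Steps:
d(N, K) = -1 + K + N (d(N, K) = (N + K) - 1 = (K + N) - 1 = -1 + K + N)
h = -507/115 (h = -42/69 - 19/5 = -42*1/69 - 19*1/5 = -14/23 - 19/5 = -507/115 ≈ -4.4087)
h**2 = (-507/115)**2 = 257049/13225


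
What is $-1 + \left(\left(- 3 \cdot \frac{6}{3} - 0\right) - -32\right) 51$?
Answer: $1325$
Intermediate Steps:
$-1 + \left(\left(- 3 \cdot \frac{6}{3} - 0\right) - -32\right) 51 = -1 + \left(\left(- 3 \cdot 6 \cdot \frac{1}{3} + 0\right) + 32\right) 51 = -1 + \left(\left(\left(-3\right) 2 + 0\right) + 32\right) 51 = -1 + \left(\left(-6 + 0\right) + 32\right) 51 = -1 + \left(-6 + 32\right) 51 = -1 + 26 \cdot 51 = -1 + 1326 = 1325$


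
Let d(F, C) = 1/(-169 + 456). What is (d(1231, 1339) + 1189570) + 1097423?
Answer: 656366992/287 ≈ 2.2870e+6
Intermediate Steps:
d(F, C) = 1/287
(d(1231, 1339) + 1189570) + 1097423 = (1/287 + 1189570) + 1097423 = 341406591/287 + 1097423 = 656366992/287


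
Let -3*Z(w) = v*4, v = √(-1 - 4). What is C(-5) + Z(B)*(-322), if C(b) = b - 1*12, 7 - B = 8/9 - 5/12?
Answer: -17 + 1288*I*√5/3 ≈ -17.0 + 960.02*I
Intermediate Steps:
B = 235/36 (B = 7 - (8/9 - 5/12) = 7 - 1*17/36 = 7 - 17/36 = 235/36 ≈ 6.5278)
v = I*√5 (v = √(-5) = I*√5 ≈ 2.2361*I)
C(b) = -12 + b (C(b) = b - 12 = -12 + b)
Z(w) = -4*I*√5/3 (Z(w) = -I*√5*4/3 = -4*I*√5/3)
C(-5) + Z(B)*(-322) = (-12 - 5) - 4*I*√5/3*(-322) = -17 + 1288*I*√5/3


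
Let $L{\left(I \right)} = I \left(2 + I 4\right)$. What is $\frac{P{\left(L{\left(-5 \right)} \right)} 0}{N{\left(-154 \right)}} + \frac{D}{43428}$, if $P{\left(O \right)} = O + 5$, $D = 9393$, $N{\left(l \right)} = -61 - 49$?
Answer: $\frac{3131}{14476} \approx 0.21629$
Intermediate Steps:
$N{\left(l \right)} = -110$ ($N{\left(l \right)} = -61 - 49 = -110$)
$L{\left(I \right)} = I \left(2 + 4 I\right)$
$P{\left(O \right)} = 5 + O$
$\frac{P{\left(L{\left(-5 \right)} \right)} 0}{N{\left(-154 \right)}} + \frac{D}{43428} = \frac{\left(5 + 2 \left(-5\right) \left(1 + 2 \left(-5\right)\right)\right) 0}{-110} + \frac{9393}{43428} = \left(5 + 2 \left(-5\right) \left(1 - 10\right)\right) 0 \left(- \frac{1}{110}\right) + 9393 \cdot \frac{1}{43428} = \left(5 + 2 \left(-5\right) \left(-9\right)\right) 0 \left(- \frac{1}{110}\right) + \frac{3131}{14476} = \left(5 + 90\right) 0 \left(- \frac{1}{110}\right) + \frac{3131}{14476} = 95 \cdot 0 \left(- \frac{1}{110}\right) + \frac{3131}{14476} = 0 \left(- \frac{1}{110}\right) + \frac{3131}{14476} = 0 + \frac{3131}{14476} = \frac{3131}{14476}$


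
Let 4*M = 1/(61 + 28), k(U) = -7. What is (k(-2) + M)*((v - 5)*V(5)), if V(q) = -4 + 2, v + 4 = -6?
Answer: -37365/178 ≈ -209.92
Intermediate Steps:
v = -10 (v = -4 - 6 = -10)
V(q) = -2
M = 1/356 (M = 1/(4*(61 + 28)) = (1/4)/89 = (1/4)*(1/89) = 1/356 ≈ 0.0028090)
(k(-2) + M)*((v - 5)*V(5)) = (-7 + 1/356)*((-10 - 5)*(-2)) = -(-37365)*(-2)/356 = -2491/356*30 = -37365/178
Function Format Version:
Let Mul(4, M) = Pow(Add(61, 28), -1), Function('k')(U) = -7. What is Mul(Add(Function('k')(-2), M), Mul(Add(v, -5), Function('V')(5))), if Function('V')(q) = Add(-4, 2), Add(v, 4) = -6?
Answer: Rational(-37365, 178) ≈ -209.92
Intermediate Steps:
v = -10 (v = Add(-4, -6) = -10)
Function('V')(q) = -2
M = Rational(1, 356) (M = Mul(Rational(1, 4), Pow(Add(61, 28), -1)) = Mul(Rational(1, 4), Pow(89, -1)) = Mul(Rational(1, 4), Rational(1, 89)) = Rational(1, 356) ≈ 0.0028090)
Mul(Add(Function('k')(-2), M), Mul(Add(v, -5), Function('V')(5))) = Mul(Add(-7, Rational(1, 356)), Mul(Add(-10, -5), -2)) = Mul(Rational(-2491, 356), Mul(-15, -2)) = Mul(Rational(-2491, 356), 30) = Rational(-37365, 178)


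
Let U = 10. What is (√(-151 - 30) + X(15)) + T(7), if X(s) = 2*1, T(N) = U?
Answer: 12 + I*√181 ≈ 12.0 + 13.454*I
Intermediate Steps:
T(N) = 10
X(s) = 2
(√(-151 - 30) + X(15)) + T(7) = (√(-151 - 30) + 2) + 10 = (√(-181) + 2) + 10 = (I*√181 + 2) + 10 = (2 + I*√181) + 10 = 12 + I*√181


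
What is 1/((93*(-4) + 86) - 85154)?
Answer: -1/85440 ≈ -1.1704e-5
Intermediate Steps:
1/((93*(-4) + 86) - 85154) = 1/((-372 + 86) - 85154) = 1/(-286 - 85154) = 1/(-85440) = -1/85440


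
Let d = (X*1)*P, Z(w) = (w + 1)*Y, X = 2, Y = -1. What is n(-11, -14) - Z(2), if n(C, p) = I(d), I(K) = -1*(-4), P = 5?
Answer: 7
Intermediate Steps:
Z(w) = -1 - w (Z(w) = (w + 1)*(-1) = (1 + w)*(-1) = -1 - w)
d = 10 (d = (2*1)*5 = 2*5 = 10)
I(K) = 4
n(C, p) = 4
n(-11, -14) - Z(2) = 4 - (-1 - 1*2) = 4 - (-1 - 2) = 4 - 1*(-3) = 4 + 3 = 7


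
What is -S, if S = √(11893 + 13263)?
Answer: -2*√6289 ≈ -158.61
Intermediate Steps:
S = 2*√6289 (S = √25156 = 2*√6289 ≈ 158.61)
-S = -2*√6289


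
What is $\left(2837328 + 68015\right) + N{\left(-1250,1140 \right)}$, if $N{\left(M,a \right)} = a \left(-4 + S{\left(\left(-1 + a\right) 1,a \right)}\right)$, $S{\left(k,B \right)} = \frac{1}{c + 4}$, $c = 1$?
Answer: $2901011$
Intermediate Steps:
$S{\left(k,B \right)} = \frac{1}{5}$ ($S{\left(k,B \right)} = \frac{1}{1 + 4} = \frac{1}{5}$)
$N{\left(M,a \right)} = - \frac{19 a}{5}$ ($N{\left(M,a \right)} = a \left(-4 + \frac{1}{5}\right) = a \left(- \frac{19}{5}\right) = - \frac{19 a}{5}$)
$\left(2837328 + 68015\right) + N{\left(-1250,1140 \right)} = \left(2837328 + 68015\right) - 4332 = 2905343 - 4332 = 2901011$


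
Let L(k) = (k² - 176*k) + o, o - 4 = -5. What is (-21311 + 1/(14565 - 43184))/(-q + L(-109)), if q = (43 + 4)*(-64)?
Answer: -304949755/487553284 ≈ -0.62547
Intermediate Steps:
q = -3008 (q = 47*(-64) = -3008)
o = -1 (o = 4 - 5 = -1)
L(k) = -1 + k² - 176*k (L(k) = (k² - 176*k) - 1 = -1 + k² - 176*k)
(-21311 + 1/(14565 - 43184))/(-q + L(-109)) = (-21311 + 1/(14565 - 43184))/(-1*(-3008) + (-1 + (-109)² - 176*(-109))) = (-21311 + 1/(-28619))/(3008 + (-1 + 11881 + 19184)) = (-21311 - 1/28619)/(3008 + 31064) = -609899510/28619/34072 = -609899510/28619*1/34072 = -304949755/487553284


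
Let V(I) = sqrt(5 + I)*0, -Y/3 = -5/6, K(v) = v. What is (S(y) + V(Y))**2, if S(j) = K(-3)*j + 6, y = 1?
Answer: 9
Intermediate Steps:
Y = 5/2 (Y = -(-15)/6 = -3*(-5/6) = 5/2 ≈ 2.5000)
V(I) = 0
S(j) = 6 - 3*j (S(j) = -3*j + 6 = 6 - 3*j)
(S(y) + V(Y))**2 = ((6 - 3*1) + 0)**2 = ((6 - 3) + 0)**2 = (3 + 0)**2 = 3**2 = 9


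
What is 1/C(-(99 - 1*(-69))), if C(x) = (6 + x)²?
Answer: 1/26244 ≈ 3.8104e-5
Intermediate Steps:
1/C(-(99 - 1*(-69))) = 1/((6 - (99 - 1*(-69)))²) = 1/((6 - (99 + 69))²) = 1/((6 - 1*168)²) = 1/((6 - 168)²) = 1/((-162)²) = 1/26244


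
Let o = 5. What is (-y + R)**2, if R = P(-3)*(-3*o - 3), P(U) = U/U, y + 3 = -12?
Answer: 9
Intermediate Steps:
y = -15 (y = -3 - 12 = -15)
P(U) = 1
R = -18 (R = 1*(-3*5 - 3) = 1*(-15 - 3) = 1*(-18) = -18)
(-y + R)**2 = (-1*(-15) - 18)**2 = (15 - 18)**2 = (-3)**2 = 9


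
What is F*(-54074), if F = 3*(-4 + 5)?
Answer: -162222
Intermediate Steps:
F = 3 (F = 3*1 = 3)
F*(-54074) = 3*(-54074) = -162222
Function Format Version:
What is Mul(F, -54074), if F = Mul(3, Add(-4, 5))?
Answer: -162222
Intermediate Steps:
F = 3 (F = Mul(3, 1) = 3)
Mul(F, -54074) = Mul(3, -54074) = -162222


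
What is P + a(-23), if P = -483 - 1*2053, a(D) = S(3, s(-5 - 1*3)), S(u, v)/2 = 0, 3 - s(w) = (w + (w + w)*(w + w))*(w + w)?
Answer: -2536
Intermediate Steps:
s(w) = 3 - 2*w*(w + 4*w²) (s(w) = 3 - (w + (w + w)*(w + w))*(w + w) = 3 - (w + (2*w)*(2*w))*2*w = 3 - (w + 4*w²)*2*w = 3 - 2*w*(w + 4*w²))
S(u, v) = 0 (S(u, v) = 2*0 = 0)
a(D) = 0
P = -2536 (P = -483 - 2053 = -2536)
P + a(-23) = -2536 + 0 = -2536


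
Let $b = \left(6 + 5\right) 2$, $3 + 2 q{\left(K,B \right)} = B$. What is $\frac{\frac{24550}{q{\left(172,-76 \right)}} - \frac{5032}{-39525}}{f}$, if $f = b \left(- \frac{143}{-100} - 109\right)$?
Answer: $\frac{228268232}{869348469} \approx 0.26257$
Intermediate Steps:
$q{\left(K,B \right)} = - \frac{3}{2} + \frac{B}{2}$
$b = 22$ ($b = 11 \cdot 2 = 22$)
$f = - \frac{118327}{50}$ ($f = 22 \left(- \frac{143}{-100} - 109\right) = 22 \left(\left(-143\right) \left(- \frac{1}{100}\right) - 109\right) = 22 \left(\frac{143}{100} - 109\right) = 22 \left(- \frac{10757}{100}\right) = - \frac{118327}{50} \approx -2366.5$)
$\frac{\frac{24550}{q{\left(172,-76 \right)}} - \frac{5032}{-39525}}{f} = \frac{\frac{24550}{- \frac{3}{2} + \frac{1}{2} \left(-76\right)} - \frac{5032}{-39525}}{- \frac{118327}{50}} = \left(\frac{24550}{- \frac{3}{2} - 38} - - \frac{296}{2325}\right) \left(- \frac{50}{118327}\right) = \left(\frac{24550}{- \frac{79}{2}} + \frac{296}{2325}\right) \left(- \frac{50}{118327}\right) = \left(24550 \left(- \frac{2}{79}\right) + \frac{296}{2325}\right) \left(- \frac{50}{118327}\right) = \left(- \frac{49100}{79} + \frac{296}{2325}\right) \left(- \frac{50}{118327}\right) = \left(- \frac{114134116}{183675}\right) \left(- \frac{50}{118327}\right) = \frac{228268232}{869348469}$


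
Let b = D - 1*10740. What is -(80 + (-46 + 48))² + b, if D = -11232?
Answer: -28696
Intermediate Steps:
b = -21972 (b = -11232 - 1*10740 = -11232 - 10740 = -21972)
-(80 + (-46 + 48))² + b = -(80 + (-46 + 48))² - 21972 = -(80 + 2)² - 21972 = -1*82² - 21972 = -1*6724 - 21972 = -6724 - 21972 = -28696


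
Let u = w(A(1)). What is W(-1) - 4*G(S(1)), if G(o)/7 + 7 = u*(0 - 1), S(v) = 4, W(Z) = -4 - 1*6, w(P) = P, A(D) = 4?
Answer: 298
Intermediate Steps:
u = 4
W(Z) = -10 (W(Z) = -4 - 6 = -10)
G(o) = -77 (G(o) = -49 + 7*(4*(0 - 1)) = -49 + 7*(4*(-1)) = -49 + 7*(-4) = -49 - 28 = -77)
W(-1) - 4*G(S(1)) = -10 - 4*(-77) = -10 + 308 = 298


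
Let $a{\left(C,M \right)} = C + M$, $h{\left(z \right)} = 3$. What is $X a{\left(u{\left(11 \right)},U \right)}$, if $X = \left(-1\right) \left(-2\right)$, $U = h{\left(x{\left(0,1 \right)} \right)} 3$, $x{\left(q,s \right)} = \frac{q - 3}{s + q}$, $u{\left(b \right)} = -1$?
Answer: $16$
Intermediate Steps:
$x{\left(q,s \right)} = \frac{-3 + q}{q + s}$
$U = 9$ ($U = 3 \cdot 3 = 9$)
$X = 2$
$X a{\left(u{\left(11 \right)},U \right)} = 2 \left(-1 + 9\right) = 2 \cdot 8 = 16$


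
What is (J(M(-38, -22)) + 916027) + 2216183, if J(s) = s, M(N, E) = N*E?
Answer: 3133046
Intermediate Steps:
M(N, E) = E*N
(J(M(-38, -22)) + 916027) + 2216183 = (-22*(-38) + 916027) + 2216183 = (836 + 916027) + 2216183 = 916863 + 2216183 = 3133046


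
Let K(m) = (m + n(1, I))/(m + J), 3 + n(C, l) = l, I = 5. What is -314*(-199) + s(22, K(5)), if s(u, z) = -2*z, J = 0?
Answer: 312416/5 ≈ 62483.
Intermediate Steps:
n(C, l) = -3 + l
K(m) = (2 + m)/m (K(m) = (m + (-3 + 5))/(m + 0) = (m + 2)/m = (2 + m)/m)
-314*(-199) + s(22, K(5)) = -314*(-199) - 2*(2 + 5)/5 = 62486 - 2*7/5 = 62486 - 14/5 = 312416/5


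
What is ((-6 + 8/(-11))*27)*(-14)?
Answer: 27972/11 ≈ 2542.9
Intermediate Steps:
((-6 + 8/(-11))*27)*(-14) = ((-6 + 8*(-1/11))*27)*(-14) = ((-6 - 8/11)*27)*(-14) = -74/11*27*(-14) = -1998/11*(-14) = 27972/11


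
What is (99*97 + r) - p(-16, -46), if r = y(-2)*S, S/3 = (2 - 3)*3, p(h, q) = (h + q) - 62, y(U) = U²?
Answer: 9691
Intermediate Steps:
p(h, q) = -62 + h + q
S = -9 (S = 3*((2 - 3)*3) = 3*(-1*3) = 3*(-3) = -9)
r = -36 (r = (-2)²*(-9) = 4*(-9) = -36)
(99*97 + r) - p(-16, -46) = (99*97 - 36) - (-62 - 16 - 46) = (9603 - 36) - 1*(-124) = 9567 + 124 = 9691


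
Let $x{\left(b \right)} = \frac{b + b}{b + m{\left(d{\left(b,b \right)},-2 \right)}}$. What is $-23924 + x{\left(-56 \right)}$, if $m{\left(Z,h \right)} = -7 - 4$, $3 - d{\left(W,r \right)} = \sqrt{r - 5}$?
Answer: $- \frac{1602796}{67} \approx -23922.0$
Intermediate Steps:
$d{\left(W,r \right)} = 3 - \sqrt{-5 + r}$ ($d{\left(W,r \right)} = 3 - \sqrt{r - 5} = 3 - \sqrt{-5 + r}$)
$m{\left(Z,h \right)} = -11$ ($m{\left(Z,h \right)} = -7 - 4 = -11$)
$x{\left(b \right)} = \frac{2 b}{-11 + b}$ ($x{\left(b \right)} = \frac{b + b}{b - 11} = \frac{2 b}{-11 + b}$)
$-23924 + x{\left(-56 \right)} = -23924 + 2 \left(-56\right) \frac{1}{-11 - 56} = -23924 + 2 \left(-56\right) \frac{1}{-67} = -23924 + 2 \left(-56\right) \left(- \frac{1}{67}\right) = -23924 + \frac{112}{67} = - \frac{1602796}{67}$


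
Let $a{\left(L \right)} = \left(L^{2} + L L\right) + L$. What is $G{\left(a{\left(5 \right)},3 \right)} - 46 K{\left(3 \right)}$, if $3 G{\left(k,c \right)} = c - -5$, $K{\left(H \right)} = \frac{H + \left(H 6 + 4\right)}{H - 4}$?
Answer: $\frac{3458}{3} \approx 1152.7$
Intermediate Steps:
$a{\left(L \right)} = L + 2 L^{2}$ ($a{\left(L \right)} = \left(L^{2} + L^{2}\right) + L = 2 L^{2} + L = L + 2 L^{2}$)
$K{\left(H \right)} = \frac{4 + 7 H}{-4 + H}$ ($K{\left(H \right)} = \frac{H + \left(6 H + 4\right)}{-4 + H} = \frac{H + \left(4 + 6 H\right)}{-4 + H} = \frac{4 + 7 H}{-4 + H}$)
$G{\left(k,c \right)} = \frac{5}{3} + \frac{c}{3}$ ($G{\left(k,c \right)} = \frac{c - -5}{3} = \frac{c + 5}{3} = \frac{5 + c}{3} = \frac{5}{3} + \frac{c}{3}$)
$G{\left(a{\left(5 \right)},3 \right)} - 46 K{\left(3 \right)} = \left(\frac{5}{3} + \frac{1}{3} \cdot 3\right) - 46 \frac{4 + 7 \cdot 3}{-4 + 3} = \left(\frac{5}{3} + 1\right) - 46 \frac{4 + 21}{-1} = \frac{8}{3} - 46 \left(\left(-1\right) 25\right) = \frac{8}{3} - -1150 = \frac{8}{3} + 1150 = \frac{3458}{3}$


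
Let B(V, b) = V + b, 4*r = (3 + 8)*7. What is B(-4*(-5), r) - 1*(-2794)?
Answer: 11333/4 ≈ 2833.3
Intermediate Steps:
r = 77/4 (r = ((3 + 8)*7)/4 = (11*7)/4 = (1/4)*77 = 77/4 ≈ 19.250)
B(-4*(-5), r) - 1*(-2794) = (-4*(-5) + 77/4) - 1*(-2794) = (20 + 77/4) + 2794 = 157/4 + 2794 = 11333/4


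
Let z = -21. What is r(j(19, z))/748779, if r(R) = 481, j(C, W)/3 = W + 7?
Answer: 481/748779 ≈ 0.00064238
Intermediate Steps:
j(C, W) = 21 + 3*W (j(C, W) = 3*(W + 7) = 3*(7 + W) = 21 + 3*W)
r(j(19, z))/748779 = 481/748779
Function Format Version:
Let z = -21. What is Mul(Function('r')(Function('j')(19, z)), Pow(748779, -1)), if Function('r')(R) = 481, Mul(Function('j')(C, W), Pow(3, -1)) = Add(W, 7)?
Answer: Rational(481, 748779) ≈ 0.00064238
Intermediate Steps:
Function('j')(C, W) = Add(21, Mul(3, W)) (Function('j')(C, W) = Mul(3, Add(W, 7)) = Mul(3, Add(7, W)) = Add(21, Mul(3, W)))
Mul(Function('r')(Function('j')(19, z)), Pow(748779, -1)) = Mul(481, Pow(748779, -1)) = Mul(481, Rational(1, 748779)) = Rational(481, 748779)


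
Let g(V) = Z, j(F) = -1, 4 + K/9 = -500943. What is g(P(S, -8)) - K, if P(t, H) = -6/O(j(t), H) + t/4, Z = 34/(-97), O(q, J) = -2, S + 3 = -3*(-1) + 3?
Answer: 437326697/97 ≈ 4.5085e+6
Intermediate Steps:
K = -4508523 (K = -36 + 9*(-500943) = -36 - 4508487 = -4508523)
S = 3 (S = -3 + (-3*(-1) + 3) = -3 + (3 + 3) = -3 + 6 = 3)
Z = -34/97 (Z = 34*(-1/97) = -34/97 ≈ -0.35052)
P(t, H) = 3 + t/4 (P(t, H) = -6/(-2) + t/4 = -6*(-½) + t*(¼) = 3 + t/4)
g(V) = -34/97
g(P(S, -8)) - K = -34/97 - 1*(-4508523) = -34/97 + 4508523 = 437326697/97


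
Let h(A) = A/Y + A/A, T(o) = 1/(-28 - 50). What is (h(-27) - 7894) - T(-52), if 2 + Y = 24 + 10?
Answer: -9851501/1248 ≈ -7893.8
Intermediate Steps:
Y = 32 (Y = -2 + (24 + 10) = -2 + 34 = 32)
T(o) = -1/78 (T(o) = 1/(-78) = -1/78)
h(A) = 1 + A/32 (h(A) = A/32 + A/A = A*(1/32) + 1 = A/32 + 1 = 1 + A/32)
(h(-27) - 7894) - T(-52) = ((1 + (1/32)*(-27)) - 7894) - 1*(-1/78) = ((1 - 27/32) - 7894) + 1/78 = (5/32 - 7894) + 1/78 = -252603/32 + 1/78 = -9851501/1248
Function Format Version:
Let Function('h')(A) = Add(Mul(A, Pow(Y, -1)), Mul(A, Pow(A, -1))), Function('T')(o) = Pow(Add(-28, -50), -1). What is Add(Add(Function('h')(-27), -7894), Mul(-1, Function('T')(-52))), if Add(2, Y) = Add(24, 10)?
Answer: Rational(-9851501, 1248) ≈ -7893.8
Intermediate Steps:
Y = 32 (Y = Add(-2, Add(24, 10)) = Add(-2, 34) = 32)
Function('T')(o) = Rational(-1, 78) (Function('T')(o) = Pow(-78, -1) = Rational(-1, 78))
Function('h')(A) = Add(1, Mul(Rational(1, 32), A)) (Function('h')(A) = Add(Mul(A, Pow(32, -1)), Mul(A, Pow(A, -1))) = Add(Mul(A, Rational(1, 32)), 1) = Add(Mul(Rational(1, 32), A), 1) = Add(1, Mul(Rational(1, 32), A)))
Add(Add(Function('h')(-27), -7894), Mul(-1, Function('T')(-52))) = Add(Add(Add(1, Mul(Rational(1, 32), -27)), -7894), Mul(-1, Rational(-1, 78))) = Add(Add(Add(1, Rational(-27, 32)), -7894), Rational(1, 78)) = Add(Add(Rational(5, 32), -7894), Rational(1, 78)) = Add(Rational(-252603, 32), Rational(1, 78)) = Rational(-9851501, 1248)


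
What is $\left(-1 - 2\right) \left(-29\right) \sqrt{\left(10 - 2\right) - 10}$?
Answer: $87 i \sqrt{2} \approx 123.04 i$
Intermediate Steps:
$\left(-1 - 2\right) \left(-29\right) \sqrt{\left(10 - 2\right) - 10} = \left(-3\right) \left(-29\right) \sqrt{8 - 10} = 87 \sqrt{-2} = 87 i \sqrt{2}$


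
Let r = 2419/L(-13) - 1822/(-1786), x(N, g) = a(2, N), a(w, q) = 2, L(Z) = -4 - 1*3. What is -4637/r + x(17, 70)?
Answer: 33293467/2153790 ≈ 15.458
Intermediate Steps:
L(Z) = -7 (L(Z) = -4 - 3 = -7)
x(N, g) = 2
r = -2153790/6251 (r = 2419/(-7) - 1822/(-1786) = 2419*(-1/7) - 1822*(-1/1786) = -2419/7 + 911/893 = -2153790/6251 ≈ -344.55)
-4637/r + x(17, 70) = -4637/(-2153790/6251) + 2 = -4637*(-6251/2153790) + 2 = 28985887/2153790 + 2 = 33293467/2153790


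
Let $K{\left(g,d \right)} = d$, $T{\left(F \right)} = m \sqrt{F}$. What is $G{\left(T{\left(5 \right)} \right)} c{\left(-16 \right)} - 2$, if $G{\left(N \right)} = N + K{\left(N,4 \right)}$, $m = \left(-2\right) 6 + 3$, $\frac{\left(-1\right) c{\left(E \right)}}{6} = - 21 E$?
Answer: $-8066 + 18144 \sqrt{5} \approx 32505.0$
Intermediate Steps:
$c{\left(E \right)} = 126 E$ ($c{\left(E \right)} = - 6 \left(- 21 E\right) = 126 E$)
$m = -9$ ($m = -12 + 3 = -9$)
$T{\left(F \right)} = - 9 \sqrt{F}$
$G{\left(N \right)} = 4 + N$ ($G{\left(N \right)} = N + 4 = 4 + N$)
$G{\left(T{\left(5 \right)} \right)} c{\left(-16 \right)} - 2 = \left(4 - 9 \sqrt{5}\right) 126 \left(-16\right) - 2 = \left(4 - 9 \sqrt{5}\right) \left(-2016\right) - 2 = \left(-8064 + 18144 \sqrt{5}\right) - 2 = -8066 + 18144 \sqrt{5}$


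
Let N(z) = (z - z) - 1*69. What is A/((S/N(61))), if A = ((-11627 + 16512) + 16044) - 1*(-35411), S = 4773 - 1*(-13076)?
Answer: -3887460/17849 ≈ -217.80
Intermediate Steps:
N(z) = -69 (N(z) = 0 - 69 = -69)
S = 17849 (S = 4773 + 13076 = 17849)
A = 56340 (A = (4885 + 16044) + 35411 = 20929 + 35411 = 56340)
A/((S/N(61))) = 56340/((17849/(-69))) = 56340/((17849*(-1/69))) = 56340/(-17849/69) = 56340*(-69/17849) = -3887460/17849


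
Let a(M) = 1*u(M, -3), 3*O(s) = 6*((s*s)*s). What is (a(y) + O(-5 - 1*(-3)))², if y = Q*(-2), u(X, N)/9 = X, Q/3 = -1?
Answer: 1444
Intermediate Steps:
Q = -3 (Q = 3*(-1) = -3)
u(X, N) = 9*X
O(s) = 2*s³ (O(s) = (6*((s*s)*s))/3 = (6*(s²*s))/3 = (6*s³)/3 = 2*s³)
y = 6 (y = -3*(-2) = 6)
a(M) = 9*M (a(M) = 1*(9*M) = 9*M)
(a(y) + O(-5 - 1*(-3)))² = (9*6 + 2*(-5 - 1*(-3))³)² = (54 + 2*(-5 + 3)³)² = (54 + 2*(-2)³)² = (54 + 2*(-8))² = (54 - 16)² = 38² = 1444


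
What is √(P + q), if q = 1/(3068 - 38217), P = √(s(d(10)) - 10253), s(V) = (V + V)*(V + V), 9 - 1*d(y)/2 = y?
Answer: √(-35149 + 1235452201*I*√10237)/35149 ≈ 7.1126 + 7.1126*I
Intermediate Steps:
d(y) = 18 - 2*y
s(V) = 4*V² (s(V) = (2*V)*(2*V) = 4*V²)
P = I*√10237 (P = √(4*(18 - 2*10)² - 10253) = √(4*(18 - 20)² - 10253) = √(4*(-2)² - 10253) = √(4*4 - 10253) = √(16 - 10253) = √(-10237) = I*√10237 ≈ 101.18*I)
q = -1/35149 (q = 1/(-35149) = -1/35149 ≈ -2.8450e-5)
√(P + q) = √(I*√10237 - 1/35149) = √(-1/35149 + I*√10237)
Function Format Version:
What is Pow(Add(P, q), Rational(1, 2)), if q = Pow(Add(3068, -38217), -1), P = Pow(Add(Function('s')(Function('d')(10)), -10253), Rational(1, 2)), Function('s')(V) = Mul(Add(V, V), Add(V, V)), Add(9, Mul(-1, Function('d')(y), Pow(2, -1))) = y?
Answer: Mul(Rational(1, 35149), Pow(Add(-35149, Mul(1235452201, I, Pow(10237, Rational(1, 2)))), Rational(1, 2))) ≈ Add(7.1126, Mul(7.1126, I))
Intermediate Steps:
Function('d')(y) = Add(18, Mul(-2, y))
Function('s')(V) = Mul(4, Pow(V, 2)) (Function('s')(V) = Mul(Mul(2, V), Mul(2, V)) = Mul(4, Pow(V, 2)))
P = Mul(I, Pow(10237, Rational(1, 2))) (P = Pow(Add(Mul(4, Pow(Add(18, Mul(-2, 10)), 2)), -10253), Rational(1, 2)) = Pow(Add(Mul(4, Pow(Add(18, -20), 2)), -10253), Rational(1, 2)) = Pow(Add(Mul(4, Pow(-2, 2)), -10253), Rational(1, 2)) = Pow(Add(Mul(4, 4), -10253), Rational(1, 2)) = Pow(Add(16, -10253), Rational(1, 2)) = Pow(-10237, Rational(1, 2)) = Mul(I, Pow(10237, Rational(1, 2))) ≈ Mul(101.18, I))
q = Rational(-1, 35149) (q = Pow(-35149, -1) = Rational(-1, 35149) ≈ -2.8450e-5)
Pow(Add(P, q), Rational(1, 2)) = Pow(Add(Mul(I, Pow(10237, Rational(1, 2))), Rational(-1, 35149)), Rational(1, 2)) = Pow(Add(Rational(-1, 35149), Mul(I, Pow(10237, Rational(1, 2)))), Rational(1, 2))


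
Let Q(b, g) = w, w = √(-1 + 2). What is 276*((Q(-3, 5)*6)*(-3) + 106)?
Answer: 24288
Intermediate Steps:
w = 1 (w = √1 = 1)
Q(b, g) = 1
276*((Q(-3, 5)*6)*(-3) + 106) = 276*((1*6)*(-3) + 106) = 276*(6*(-3) + 106) = 276*(-18 + 106) = 276*88 = 24288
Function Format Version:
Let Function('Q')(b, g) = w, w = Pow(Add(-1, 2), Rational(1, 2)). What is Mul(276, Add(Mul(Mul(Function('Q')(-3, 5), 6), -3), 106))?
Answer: 24288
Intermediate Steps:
w = 1 (w = Pow(1, Rational(1, 2)) = 1)
Function('Q')(b, g) = 1
Mul(276, Add(Mul(Mul(Function('Q')(-3, 5), 6), -3), 106)) = Mul(276, Add(Mul(Mul(1, 6), -3), 106)) = Mul(276, Add(Mul(6, -3), 106)) = Mul(276, Add(-18, 106)) = Mul(276, 88) = 24288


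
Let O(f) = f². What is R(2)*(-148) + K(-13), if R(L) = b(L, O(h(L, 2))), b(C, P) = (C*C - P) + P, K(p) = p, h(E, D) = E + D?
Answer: -605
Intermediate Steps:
h(E, D) = D + E
b(C, P) = C² (b(C, P) = (C² - P) + P = C²)
R(L) = L²
R(2)*(-148) + K(-13) = 2²*(-148) - 13 = 4*(-148) - 13 = -592 - 13 = -605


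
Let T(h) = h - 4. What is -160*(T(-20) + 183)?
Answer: -25440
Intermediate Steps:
T(h) = -4 + h
-160*(T(-20) + 183) = -160*((-4 - 20) + 183) = -160*(-24 + 183) = -160*159 = -25440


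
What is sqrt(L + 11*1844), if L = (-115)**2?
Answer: sqrt(33509) ≈ 183.05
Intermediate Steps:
L = 13225
sqrt(L + 11*1844) = sqrt(13225 + 11*1844) = sqrt(13225 + 20284) = sqrt(33509)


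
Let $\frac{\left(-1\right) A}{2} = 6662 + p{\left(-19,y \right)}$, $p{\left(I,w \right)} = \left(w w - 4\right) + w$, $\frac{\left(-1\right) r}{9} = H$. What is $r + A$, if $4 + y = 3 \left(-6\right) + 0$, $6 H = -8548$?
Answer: $-1418$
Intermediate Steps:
$H = - \frac{4274}{3}$ ($H = \frac{1}{6} \left(-8548\right) = - \frac{4274}{3} \approx -1424.7$)
$y = -22$ ($y = -4 + \left(3 \left(-6\right) + 0\right) = -4 + \left(-18 + 0\right) = -4 - 18 = -22$)
$r = 12822$ ($r = \left(-9\right) \left(- \frac{4274}{3}\right) = 12822$)
$p{\left(I,w \right)} = -4 + w + w^{2}$ ($p{\left(I,w \right)} = \left(w^{2} - 4\right) + w = \left(-4 + w^{2}\right) + w = -4 + w + w^{2}$)
$A = -14240$ ($A = - 2 \left(6662 - \left(26 - 484\right)\right) = - 2 \left(6662 - -458\right) = - 2 \left(6662 + 458\right) = \left(-2\right) 7120 = -14240$)
$r + A = 12822 - 14240 = -1418$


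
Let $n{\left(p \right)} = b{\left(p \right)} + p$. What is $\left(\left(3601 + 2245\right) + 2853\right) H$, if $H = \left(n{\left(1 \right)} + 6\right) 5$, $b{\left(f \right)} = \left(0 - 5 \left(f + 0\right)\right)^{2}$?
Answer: $1391840$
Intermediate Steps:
$b{\left(f \right)} = 25 f^{2}$ ($b{\left(f \right)} = \left(0 - 5 f\right)^{2} = \left(- 5 f\right)^{2} = 25 f^{2}$)
$n{\left(p \right)} = p + 25 p^{2}$ ($n{\left(p \right)} = 25 p^{2} + p = p + 25 p^{2}$)
$H = 160$ ($H = \left(1 \left(1 + 25 \cdot 1\right) + 6\right) 5 = \left(1 \left(1 + 25\right) + 6\right) 5 = \left(1 \cdot 26 + 6\right) 5 = \left(26 + 6\right) 5 = 32 \cdot 5 = 160$)
$\left(\left(3601 + 2245\right) + 2853\right) H = \left(\left(3601 + 2245\right) + 2853\right) 160 = \left(5846 + 2853\right) 160 = 8699 \cdot 160 = 1391840$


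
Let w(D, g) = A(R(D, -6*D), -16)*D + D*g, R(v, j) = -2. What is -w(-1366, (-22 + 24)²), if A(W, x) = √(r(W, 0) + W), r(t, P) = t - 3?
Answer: 5464 + 1366*I*√7 ≈ 5464.0 + 3614.1*I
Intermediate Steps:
r(t, P) = -3 + t
A(W, x) = √(-3 + 2*W) (A(W, x) = √((-3 + W) + W) = √(-3 + 2*W))
w(D, g) = D*g + I*D*√7 (w(D, g) = √(-3 + 2*(-2))*D + D*g = √(-3 - 4)*D + D*g = √(-7)*D + D*g = (I*√7)*D + D*g = I*D*√7 + D*g = D*g + I*D*√7)
-w(-1366, (-22 + 24)²) = -(-1366)*((-22 + 24)² + I*√7) = -(-1366)*(2² + I*√7) = -(-1366)*(4 + I*√7) = -(-5464 - 1366*I*√7) = 5464 + 1366*I*√7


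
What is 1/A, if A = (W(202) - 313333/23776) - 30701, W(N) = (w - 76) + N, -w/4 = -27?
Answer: -23776/724696725 ≈ -3.2808e-5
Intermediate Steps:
w = 108 (w = -4*(-27) = 108)
W(N) = 32 + N (W(N) = (108 - 76) + N = 32 + N)
A = -724696725/23776 (A = ((32 + 202) - 313333/23776) - 30701 = (234 - 313333*1/23776) - 30701 = (234 - 313333/23776) - 30701 = 5250251/23776 - 30701 = -724696725/23776 ≈ -30480.)
1/A = 1/(-724696725/23776) = -23776/724696725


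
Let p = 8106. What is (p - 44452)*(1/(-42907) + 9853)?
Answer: -15365732003820/42907 ≈ -3.5812e+8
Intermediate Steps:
(p - 44452)*(1/(-42907) + 9853) = (8106 - 44452)*(1/(-42907) + 9853) = -36346*(-1/42907 + 9853) = -36346*422762670/42907 = -15365732003820/42907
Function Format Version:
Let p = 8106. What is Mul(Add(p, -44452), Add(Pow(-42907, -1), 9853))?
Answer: Rational(-15365732003820, 42907) ≈ -3.5812e+8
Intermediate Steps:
Mul(Add(p, -44452), Add(Pow(-42907, -1), 9853)) = Mul(Add(8106, -44452), Add(Pow(-42907, -1), 9853)) = Mul(-36346, Add(Rational(-1, 42907), 9853)) = Mul(-36346, Rational(422762670, 42907)) = Rational(-15365732003820, 42907)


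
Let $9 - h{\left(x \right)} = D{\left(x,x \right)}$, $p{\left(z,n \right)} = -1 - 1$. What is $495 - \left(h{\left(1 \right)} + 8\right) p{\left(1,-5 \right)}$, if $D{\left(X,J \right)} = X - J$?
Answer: $529$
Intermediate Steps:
$p{\left(z,n \right)} = -2$
$h{\left(x \right)} = 9$ ($h{\left(x \right)} = 9 - \left(x - x\right) = 9 - 0 = 9 + 0 = 9$)
$495 - \left(h{\left(1 \right)} + 8\right) p{\left(1,-5 \right)} = 495 - \left(9 + 8\right) \left(-2\right) = 495 - 17 \left(-2\right) = 495 - -34 = 495 + 34 = 529$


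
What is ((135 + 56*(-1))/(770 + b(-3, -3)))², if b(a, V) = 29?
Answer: 6241/638401 ≈ 0.0097760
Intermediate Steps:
((135 + 56*(-1))/(770 + b(-3, -3)))² = ((135 + 56*(-1))/(770 + 29))² = ((135 - 56)/799)² = (79*(1/799))² = (79/799)² = 6241/638401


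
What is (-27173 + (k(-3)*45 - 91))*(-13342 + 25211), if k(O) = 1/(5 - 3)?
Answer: -646658727/2 ≈ -3.2333e+8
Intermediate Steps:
k(O) = ½ (k(O) = 1/2 = ½)
(-27173 + (k(-3)*45 - 91))*(-13342 + 25211) = (-27173 + ((½)*45 - 91))*(-13342 + 25211) = (-27173 + (45/2 - 91))*11869 = (-27173 - 137/2)*11869 = -54483/2*11869 = -646658727/2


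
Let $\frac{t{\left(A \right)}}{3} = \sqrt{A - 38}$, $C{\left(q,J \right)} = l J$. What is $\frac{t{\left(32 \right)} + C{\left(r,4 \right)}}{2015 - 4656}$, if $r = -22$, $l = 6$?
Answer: $- \frac{24}{2641} - \frac{3 i \sqrt{6}}{2641} \approx -0.0090875 - 0.0027825 i$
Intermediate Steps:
$C{\left(q,J \right)} = 6 J$
$t{\left(A \right)} = 3 \sqrt{-38 + A}$ ($t{\left(A \right)} = 3 \sqrt{A - 38} = 3 \sqrt{-38 + A}$)
$\frac{t{\left(32 \right)} + C{\left(r,4 \right)}}{2015 - 4656} = \frac{3 \sqrt{-38 + 32} + 6 \cdot 4}{2015 - 4656} = \frac{3 \sqrt{-6} + 24}{-2641} = \left(3 i \sqrt{6} + 24\right) \left(- \frac{1}{2641}\right) = \left(24 + 3 i \sqrt{6}\right) \left(- \frac{1}{2641}\right) = - \frac{24}{2641} - \frac{3 i \sqrt{6}}{2641}$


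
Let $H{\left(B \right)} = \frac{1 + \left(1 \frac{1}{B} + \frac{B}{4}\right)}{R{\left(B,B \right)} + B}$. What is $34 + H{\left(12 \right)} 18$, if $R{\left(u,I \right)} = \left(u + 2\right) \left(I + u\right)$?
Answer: $\frac{7937}{232} \approx 34.211$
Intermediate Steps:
$R{\left(u,I \right)} = \left(2 + u\right) \left(I + u\right)$
$H{\left(B \right)} = \frac{1 + \frac{1}{B} + \frac{B}{4}}{2 B^{2} + 5 B}$ ($H{\left(B \right)} = \frac{1 + \left(1 \frac{1}{B} + \frac{B}{4}\right)}{\left(B^{2} + 2 B + 2 B + B B\right) + B} = \frac{1 + \left(\frac{1}{B} + B \frac{1}{4}\right)}{\left(B^{2} + 2 B + 2 B + B^{2}\right) + B} = \frac{1 + \left(\frac{1}{B} + \frac{B}{4}\right)}{\left(2 B^{2} + 4 B\right) + B} = \frac{1 + \frac{1}{B} + \frac{B}{4}}{2 B^{2} + 5 B}$)
$34 + H{\left(12 \right)} 18 = 34 + \frac{1 + 12 + \frac{12^{2}}{4}}{144 \left(5 + 2 \cdot 12\right)} 18 = 34 + \frac{1 + 12 + \frac{1}{4} \cdot 144}{144 \left(5 + 24\right)} 18 = 34 + \frac{1 + 12 + 36}{144 \cdot 29} \cdot 18 = 34 + \frac{1}{144} \cdot \frac{1}{29} \cdot 49 \cdot 18 = 34 + \frac{49}{4176} \cdot 18 = 34 + \frac{49}{232} = \frac{7937}{232}$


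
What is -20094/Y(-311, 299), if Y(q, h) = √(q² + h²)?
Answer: -10047*√186122/93061 ≈ -46.577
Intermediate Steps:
Y(q, h) = √(h² + q²)
-20094/Y(-311, 299) = -20094/√(299² + (-311)²) = -20094/√(89401 + 96721) = -20094*√186122/186122 = -10047*√186122/93061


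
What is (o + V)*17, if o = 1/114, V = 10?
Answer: 19397/114 ≈ 170.15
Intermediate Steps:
o = 1/114 ≈ 0.0087719
(o + V)*17 = (1/114 + 10)*17 = (1141/114)*17 = 19397/114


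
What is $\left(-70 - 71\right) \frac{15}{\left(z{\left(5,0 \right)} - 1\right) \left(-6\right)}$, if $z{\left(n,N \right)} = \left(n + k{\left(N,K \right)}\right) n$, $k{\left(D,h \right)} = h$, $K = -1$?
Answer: $\frac{705}{38} \approx 18.553$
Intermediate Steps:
$z{\left(n,N \right)} = n \left(-1 + n\right)$ ($z{\left(n,N \right)} = \left(n - 1\right) n = \left(-1 + n\right) n = n \left(-1 + n\right)$)
$\left(-70 - 71\right) \frac{15}{\left(z{\left(5,0 \right)} - 1\right) \left(-6\right)} = \left(-70 - 71\right) \frac{15}{\left(5 \left(-1 + 5\right) - 1\right) \left(-6\right)} = - 141 \frac{15}{\left(5 \cdot 4 - 1\right) \left(-6\right)} = - 141 \frac{15}{\left(20 - 1\right) \left(-6\right)} = - 141 \frac{15}{19 \left(-6\right)} = - 141 \frac{15}{-114} = - 141 \cdot 15 \left(- \frac{1}{114}\right) = \left(-141\right) \left(- \frac{5}{38}\right) = \frac{705}{38}$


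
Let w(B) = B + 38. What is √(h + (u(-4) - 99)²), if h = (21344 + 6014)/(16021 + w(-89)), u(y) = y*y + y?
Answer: 4*√30169398115/7985 ≈ 87.010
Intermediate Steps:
w(B) = 38 + B
u(y) = y + y² (u(y) = y² + y = y + y²)
h = 13679/7985 (h = (21344 + 6014)/(16021 + (38 - 89)) = 27358/(16021 - 51) = 27358/15970 = 27358*(1/15970) = 13679/7985 ≈ 1.7131)
√(h + (u(-4) - 99)²) = √(13679/7985 + (-4*(1 - 4) - 99)²) = √(13679/7985 + (-4*(-3) - 99)²) = √(13679/7985 + (12 - 99)²) = √(13679/7985 + (-87)²) = √(13679/7985 + 7569) = √(60452144/7985) = 4*√30169398115/7985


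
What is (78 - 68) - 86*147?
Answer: -12632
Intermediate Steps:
(78 - 68) - 86*147 = 10 - 12642 = -12632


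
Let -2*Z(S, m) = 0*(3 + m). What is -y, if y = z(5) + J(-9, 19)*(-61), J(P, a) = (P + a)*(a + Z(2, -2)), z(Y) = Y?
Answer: 11585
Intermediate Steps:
Z(S, m) = 0 (Z(S, m) = -0*(3 + m) = -½*0 = 0)
J(P, a) = a*(P + a) (J(P, a) = (P + a)*(a + 0) = (P + a)*a = a*(P + a))
y = -11585 (y = 5 + (19*(-9 + 19))*(-61) = 5 + (19*10)*(-61) = 5 + 190*(-61) = 5 - 11590 = -11585)
-y = -1*(-11585) = 11585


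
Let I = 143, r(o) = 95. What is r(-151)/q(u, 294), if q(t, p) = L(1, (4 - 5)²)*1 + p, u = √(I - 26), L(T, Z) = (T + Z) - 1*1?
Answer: 19/59 ≈ 0.32203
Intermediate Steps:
L(T, Z) = -1 + T + Z (L(T, Z) = (T + Z) - 1 = -1 + T + Z)
u = 3*√13 (u = √(143 - 26) = √117 = 3*√13 ≈ 10.817)
q(t, p) = 1 + p (q(t, p) = (-1 + 1 + (4 - 5)²)*1 + p = (-1 + 1 + (-1)²)*1 + p = (-1 + 1 + 1)*1 + p = 1*1 + p = 1 + p)
r(-151)/q(u, 294) = 95/(1 + 294) = 95/295 = 95*(1/295) = 19/59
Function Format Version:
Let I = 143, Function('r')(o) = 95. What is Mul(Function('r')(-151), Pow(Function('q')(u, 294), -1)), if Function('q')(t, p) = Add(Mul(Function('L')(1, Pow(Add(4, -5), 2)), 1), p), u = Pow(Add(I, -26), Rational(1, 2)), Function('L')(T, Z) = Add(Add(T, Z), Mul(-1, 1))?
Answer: Rational(19, 59) ≈ 0.32203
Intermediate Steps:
Function('L')(T, Z) = Add(-1, T, Z) (Function('L')(T, Z) = Add(Add(T, Z), -1) = Add(-1, T, Z))
u = Mul(3, Pow(13, Rational(1, 2))) (u = Pow(Add(143, -26), Rational(1, 2)) = Pow(117, Rational(1, 2)) = Mul(3, Pow(13, Rational(1, 2))) ≈ 10.817)
Function('q')(t, p) = Add(1, p) (Function('q')(t, p) = Add(Mul(Add(-1, 1, Pow(Add(4, -5), 2)), 1), p) = Add(Mul(Add(-1, 1, Pow(-1, 2)), 1), p) = Add(Mul(Add(-1, 1, 1), 1), p) = Add(Mul(1, 1), p) = Add(1, p))
Mul(Function('r')(-151), Pow(Function('q')(u, 294), -1)) = Mul(95, Pow(Add(1, 294), -1)) = Mul(95, Pow(295, -1)) = Mul(95, Rational(1, 295)) = Rational(19, 59)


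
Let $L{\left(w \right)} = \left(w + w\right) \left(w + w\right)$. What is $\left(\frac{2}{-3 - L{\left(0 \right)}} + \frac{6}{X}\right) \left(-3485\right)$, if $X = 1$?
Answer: $- \frac{55760}{3} \approx -18587.0$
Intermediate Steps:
$L{\left(w \right)} = 4 w^{2}$ ($L{\left(w \right)} = 2 w 2 w = 4 w^{2}$)
$\left(\frac{2}{-3 - L{\left(0 \right)}} + \frac{6}{X}\right) \left(-3485\right) = \left(\frac{2}{-3 - 4 \cdot 0^{2}} + \frac{6}{1}\right) \left(-3485\right) = \left(\frac{2}{-3 - 4 \cdot 0} + 6 \cdot 1\right) \left(-3485\right) = \left(\frac{2}{-3 - 0} + 6\right) \left(-3485\right) = \left(\frac{2}{-3 + 0} + 6\right) \left(-3485\right) = \left(\frac{2}{-3} + 6\right) \left(-3485\right) = \left(2 \left(- \frac{1}{3}\right) + 6\right) \left(-3485\right) = \left(- \frac{2}{3} + 6\right) \left(-3485\right) = \frac{16}{3} \left(-3485\right) = - \frac{55760}{3}$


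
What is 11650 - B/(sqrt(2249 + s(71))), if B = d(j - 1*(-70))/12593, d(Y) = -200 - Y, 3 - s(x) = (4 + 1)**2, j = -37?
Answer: 11650 + 233*sqrt(2227)/28044611 ≈ 11650.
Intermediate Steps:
s(x) = -22 (s(x) = 3 - (4 + 1)**2 = 3 - 1*5**2 = 3 - 1*25 = 3 - 25 = -22)
B = -233/12593 (B = (-200 - (-37 - 1*(-70)))/12593 = (-200 - (-37 + 70))*(1/12593) = (-200 - 1*33)*(1/12593) = (-200 - 33)*(1/12593) = -233*1/12593 = -233/12593 ≈ -0.018502)
11650 - B/(sqrt(2249 + s(71))) = 11650 - (-233)/(12593*(sqrt(2249 - 22))) = 11650 - (-233)/(12593*(sqrt(2227))) = 11650 - (-233)*sqrt(2227)/2227/12593 = 11650 - (-233)*sqrt(2227)/28044611 = 11650 + 233*sqrt(2227)/28044611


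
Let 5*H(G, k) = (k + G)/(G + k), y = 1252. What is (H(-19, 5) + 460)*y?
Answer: 2880852/5 ≈ 5.7617e+5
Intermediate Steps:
H(G, k) = ⅕ (H(G, k) = ((k + G)/(G + k))/5 = ((G + k)/(G + k))/5 = (⅕)*1 = ⅕)
(H(-19, 5) + 460)*y = (⅕ + 460)*1252 = (2301/5)*1252 = 2880852/5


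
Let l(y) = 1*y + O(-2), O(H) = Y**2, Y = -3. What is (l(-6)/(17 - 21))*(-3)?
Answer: 9/4 ≈ 2.2500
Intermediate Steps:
O(H) = 9 (O(H) = (-3)**2 = 9)
l(y) = 9 + y (l(y) = 1*y + 9 = y + 9 = 9 + y)
(l(-6)/(17 - 21))*(-3) = ((9 - 6)/(17 - 21))*(-3) = (3/(-4))*(-3) = -1/4*3*(-3) = -3/4*(-3) = 9/4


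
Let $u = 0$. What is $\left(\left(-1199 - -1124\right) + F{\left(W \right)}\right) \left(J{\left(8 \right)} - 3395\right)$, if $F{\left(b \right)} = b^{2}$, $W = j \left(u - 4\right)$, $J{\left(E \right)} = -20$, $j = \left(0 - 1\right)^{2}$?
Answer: $201485$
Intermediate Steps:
$j = 1$ ($j = \left(-1\right)^{2} = 1$)
$W = -4$ ($W = 1 \left(0 - 4\right) = 1 \left(-4\right) = -4$)
$\left(\left(-1199 - -1124\right) + F{\left(W \right)}\right) \left(J{\left(8 \right)} - 3395\right) = \left(\left(-1199 - -1124\right) + \left(-4\right)^{2}\right) \left(-20 - 3395\right) = \left(\left(-1199 + 1124\right) + 16\right) \left(-3415\right) = \left(-75 + 16\right) \left(-3415\right) = \left(-59\right) \left(-3415\right) = 201485$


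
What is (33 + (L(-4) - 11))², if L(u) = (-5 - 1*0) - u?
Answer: 441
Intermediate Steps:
L(u) = -5 - u (L(u) = (-5 + 0) - u = -5 - u)
(33 + (L(-4) - 11))² = (33 + ((-5 - 1*(-4)) - 11))² = (33 + ((-5 + 4) - 11))² = (33 + (-1 - 11))² = (33 - 12)² = 21² = 441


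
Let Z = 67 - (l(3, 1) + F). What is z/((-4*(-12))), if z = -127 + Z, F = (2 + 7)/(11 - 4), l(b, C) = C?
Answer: -109/84 ≈ -1.2976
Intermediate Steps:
F = 9/7 ≈ 1.2857
Z = 453/7 (Z = 67 - (1 + 9/7) = 67 - 1*16/7 = 67 - 16/7 = 453/7 ≈ 64.714)
z = -436/7 (z = -127 + 453/7 = -436/7 ≈ -62.286)
z/((-4*(-12))) = -436/7/(-4*(-12)) = -436/7/48 = (1/48)*(-436/7) = -109/84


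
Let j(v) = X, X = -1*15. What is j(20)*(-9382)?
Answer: 140730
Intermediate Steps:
X = -15
j(v) = -15
j(20)*(-9382) = -15*(-9382) = 140730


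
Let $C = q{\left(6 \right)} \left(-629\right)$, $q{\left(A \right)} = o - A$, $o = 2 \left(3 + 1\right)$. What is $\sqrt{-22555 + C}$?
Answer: $i \sqrt{23813} \approx 154.31 i$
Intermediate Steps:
$o = 8$ ($o = 2 \cdot 4 = 8$)
$q{\left(A \right)} = 8 - A$
$C = -1258$ ($C = \left(8 - 6\right) \left(-629\right) = 2 \left(-629\right) = -1258$)
$\sqrt{-22555 + C} = \sqrt{-22555 - 1258} = \sqrt{-23813} = i \sqrt{23813}$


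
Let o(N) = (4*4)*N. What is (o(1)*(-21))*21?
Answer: -7056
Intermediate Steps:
o(N) = 16*N
(o(1)*(-21))*21 = ((16*1)*(-21))*21 = (16*(-21))*21 = -336*21 = -7056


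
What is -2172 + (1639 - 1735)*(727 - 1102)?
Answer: 33828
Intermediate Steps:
-2172 + (1639 - 1735)*(727 - 1102) = -2172 - 96*(-375) = -2172 + 36000 = 33828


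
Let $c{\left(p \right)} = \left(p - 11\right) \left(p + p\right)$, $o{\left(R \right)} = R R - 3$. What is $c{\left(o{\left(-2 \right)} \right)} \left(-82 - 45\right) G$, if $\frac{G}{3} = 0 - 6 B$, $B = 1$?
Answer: $-45720$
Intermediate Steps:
$G = -18$ ($G = 3 \left(0 - 6\right) = 3 \left(-6\right) = -18$)
$o{\left(R \right)} = -3 + R^{2}$ ($o{\left(R \right)} = R^{2} - 3 = -3 + R^{2}$)
$c{\left(p \right)} = 2 p \left(-11 + p\right)$ ($c{\left(p \right)} = \left(-11 + p\right) 2 p = 2 p \left(-11 + p\right)$)
$c{\left(o{\left(-2 \right)} \right)} \left(-82 - 45\right) G = 2 \left(-3 + \left(-2\right)^{2}\right) \left(-11 - \left(3 - \left(-2\right)^{2}\right)\right) \left(-82 - 45\right) \left(-18\right) = 2 \left(-3 + 4\right) \left(-11 + \left(-3 + 4\right)\right) \left(-82 - 45\right) \left(-18\right) = 2 \cdot 1 \left(-11 + 1\right) \left(-127\right) \left(-18\right) = 2 \cdot 1 \left(-10\right) \left(-127\right) \left(-18\right) = \left(-20\right) \left(-127\right) \left(-18\right) = 2540 \left(-18\right) = -45720$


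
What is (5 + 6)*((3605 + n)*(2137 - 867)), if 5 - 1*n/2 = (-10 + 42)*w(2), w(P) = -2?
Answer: 52289710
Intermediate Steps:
n = 138 (n = 10 - 2*(-10 + 42)*(-2) = 10 - 64*(-2) = 10 - 2*(-64) = 10 + 128 = 138)
(5 + 6)*((3605 + n)*(2137 - 867)) = (5 + 6)*((3605 + 138)*(2137 - 867)) = 11*(3743*1270) = 11*4753610 = 52289710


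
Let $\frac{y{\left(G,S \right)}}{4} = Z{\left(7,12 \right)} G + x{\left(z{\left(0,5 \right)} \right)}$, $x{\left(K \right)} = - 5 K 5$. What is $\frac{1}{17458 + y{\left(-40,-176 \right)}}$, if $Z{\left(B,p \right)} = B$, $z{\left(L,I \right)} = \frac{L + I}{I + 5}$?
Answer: $\frac{1}{16288} \approx 6.1395 \cdot 10^{-5}$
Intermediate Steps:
$z{\left(L,I \right)} = \frac{I + L}{5 + I}$
$x{\left(K \right)} = - 25 K$
$y{\left(G,S \right)} = -50 + 28 G$ ($y{\left(G,S \right)} = 4 \left(7 G - 25 \frac{5 + 0}{5 + 5}\right) = 4 \left(7 G - 25 \cdot \frac{1}{10} \cdot 5\right) = 4 \left(7 G - \frac{25}{2}\right) = 4 \left(- \frac{25}{2} + 7 G\right) = -50 + 28 G$)
$\frac{1}{17458 + y{\left(-40,-176 \right)}} = \frac{1}{17458 + \left(-50 + 28 \left(-40\right)\right)} = \frac{1}{17458 - 1170} = \frac{1}{16288}$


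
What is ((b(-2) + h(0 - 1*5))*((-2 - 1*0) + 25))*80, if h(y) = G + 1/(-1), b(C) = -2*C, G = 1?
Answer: 7360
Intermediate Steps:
h(y) = 0 (h(y) = 1 + 1/(-1) = 1 - 1 = 0)
((b(-2) + h(0 - 1*5))*((-2 - 1*0) + 25))*80 = ((-2*(-2) + 0)*((-2 - 1*0) + 25))*80 = ((4 + 0)*((-2 + 0) + 25))*80 = (4*(-2 + 25))*80 = (4*23)*80 = 92*80 = 7360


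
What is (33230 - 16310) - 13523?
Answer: 3397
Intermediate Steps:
(33230 - 16310) - 13523 = 16920 - 13523 = 3397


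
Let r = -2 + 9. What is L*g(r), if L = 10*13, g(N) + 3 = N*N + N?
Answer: 6890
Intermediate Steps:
r = 7
g(N) = -3 + N + N² (g(N) = -3 + (N*N + N) = -3 + (N² + N) = -3 + (N + N²) = -3 + N + N²)
L = 130
L*g(r) = 130*(-3 + 7 + 7²) = 130*(-3 + 7 + 49) = 130*53 = 6890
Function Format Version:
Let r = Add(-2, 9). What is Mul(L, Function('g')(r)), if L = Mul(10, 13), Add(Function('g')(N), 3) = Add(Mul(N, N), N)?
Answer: 6890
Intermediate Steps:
r = 7
Function('g')(N) = Add(-3, N, Pow(N, 2)) (Function('g')(N) = Add(-3, Add(Mul(N, N), N)) = Add(-3, Add(Pow(N, 2), N)) = Add(-3, Add(N, Pow(N, 2))) = Add(-3, N, Pow(N, 2)))
L = 130
Mul(L, Function('g')(r)) = Mul(130, Add(-3, 7, Pow(7, 2))) = Mul(130, Add(-3, 7, 49)) = Mul(130, 53) = 6890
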